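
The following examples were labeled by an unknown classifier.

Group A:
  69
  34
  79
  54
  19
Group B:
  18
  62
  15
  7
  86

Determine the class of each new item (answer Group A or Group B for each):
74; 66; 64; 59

All 'Group A' examples share one property — ≡ 4 (mod 5) — and every 'Group B' example lacks it.
74 — 74 mod 5 = 4, hence Group A.
66 — 66 mod 5 = 1, hence Group B.
64 — 64 mod 5 = 4, hence Group A.
59 — 59 mod 5 = 4, hence Group A.

Group A, Group B, Group A, Group A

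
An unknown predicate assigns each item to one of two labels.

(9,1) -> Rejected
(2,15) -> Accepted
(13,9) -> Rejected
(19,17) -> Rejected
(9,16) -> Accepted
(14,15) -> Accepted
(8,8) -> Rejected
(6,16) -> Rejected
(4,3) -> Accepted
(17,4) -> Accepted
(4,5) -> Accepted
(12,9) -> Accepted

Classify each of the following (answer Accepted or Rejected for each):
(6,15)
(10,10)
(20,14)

Accepted, Rejected, Rejected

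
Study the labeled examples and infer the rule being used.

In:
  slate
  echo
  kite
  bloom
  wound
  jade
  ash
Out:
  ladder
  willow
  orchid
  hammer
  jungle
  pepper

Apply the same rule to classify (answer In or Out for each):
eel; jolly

The distinguishing property — length ≤ 5 — holds for all the 'In' cases and none of the 'Out' cases.
eel — length 3, hence In.
jolly — length 5, hence In.

In, In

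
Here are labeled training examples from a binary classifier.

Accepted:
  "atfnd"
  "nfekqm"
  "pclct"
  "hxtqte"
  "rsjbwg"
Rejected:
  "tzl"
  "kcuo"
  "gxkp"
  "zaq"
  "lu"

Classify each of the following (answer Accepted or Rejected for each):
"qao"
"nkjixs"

Rule: length ≥ 5. This holds for each 'Accepted' example and fails for each 'Rejected' one.
"qao": length 3 — does not fit, so Rejected.
"nkjixs": length 6 — meets the rule, so Accepted.

Rejected, Accepted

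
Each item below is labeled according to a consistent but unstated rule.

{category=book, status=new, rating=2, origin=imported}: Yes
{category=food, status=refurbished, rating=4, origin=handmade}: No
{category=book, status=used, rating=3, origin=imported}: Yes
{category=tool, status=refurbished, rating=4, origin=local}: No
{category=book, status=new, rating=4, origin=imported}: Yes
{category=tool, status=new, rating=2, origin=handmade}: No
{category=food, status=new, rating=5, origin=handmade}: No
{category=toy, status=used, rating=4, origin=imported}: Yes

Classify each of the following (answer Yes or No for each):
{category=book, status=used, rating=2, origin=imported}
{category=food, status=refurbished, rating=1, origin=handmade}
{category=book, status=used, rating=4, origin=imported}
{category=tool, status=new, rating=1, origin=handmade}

Every 'Yes' example satisfies: origin is imported. None of the 'No' examples do.
{category=book, status=used, rating=2, origin=imported} → origin is imported → Yes.
{category=food, status=refurbished, rating=1, origin=handmade} → origin is handmade → No.
{category=book, status=used, rating=4, origin=imported} → origin is imported → Yes.
{category=tool, status=new, rating=1, origin=handmade} → origin is handmade → No.

Yes, No, Yes, No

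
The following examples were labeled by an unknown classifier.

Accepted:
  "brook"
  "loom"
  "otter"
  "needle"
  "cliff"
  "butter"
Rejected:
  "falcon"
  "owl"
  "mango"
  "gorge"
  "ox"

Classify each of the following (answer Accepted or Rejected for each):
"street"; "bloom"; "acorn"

The common property of the 'Accepted' items is: has a double letter. No 'Rejected' item has it.
"street" → 'ee' doubled → Accepted. "bloom" → 'oo' doubled → Accepted. "acorn" → no doubled letter → Rejected.

Accepted, Accepted, Rejected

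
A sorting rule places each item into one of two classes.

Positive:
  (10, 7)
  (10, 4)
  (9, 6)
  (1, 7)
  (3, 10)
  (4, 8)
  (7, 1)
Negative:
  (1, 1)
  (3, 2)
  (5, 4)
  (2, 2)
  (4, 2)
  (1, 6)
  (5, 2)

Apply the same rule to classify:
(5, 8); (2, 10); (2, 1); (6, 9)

One predicate separates the groups cleanly: max ≥ 7.
(5, 8) — max 8, hence Positive. (2, 10) — max 10, hence Positive. (2, 1) — max 2, hence Negative. (6, 9) — max 9, hence Positive.

Positive, Positive, Negative, Positive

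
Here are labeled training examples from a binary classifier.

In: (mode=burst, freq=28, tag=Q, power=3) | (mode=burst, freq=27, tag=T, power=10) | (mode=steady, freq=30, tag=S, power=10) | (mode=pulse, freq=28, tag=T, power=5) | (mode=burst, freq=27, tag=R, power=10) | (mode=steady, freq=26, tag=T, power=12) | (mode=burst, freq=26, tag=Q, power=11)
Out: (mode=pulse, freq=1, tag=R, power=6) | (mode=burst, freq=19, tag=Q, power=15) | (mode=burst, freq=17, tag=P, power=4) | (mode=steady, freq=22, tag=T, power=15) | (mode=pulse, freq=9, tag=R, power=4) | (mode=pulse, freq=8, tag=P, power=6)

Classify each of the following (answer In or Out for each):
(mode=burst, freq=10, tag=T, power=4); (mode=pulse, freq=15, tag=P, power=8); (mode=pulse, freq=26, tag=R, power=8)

Out, Out, In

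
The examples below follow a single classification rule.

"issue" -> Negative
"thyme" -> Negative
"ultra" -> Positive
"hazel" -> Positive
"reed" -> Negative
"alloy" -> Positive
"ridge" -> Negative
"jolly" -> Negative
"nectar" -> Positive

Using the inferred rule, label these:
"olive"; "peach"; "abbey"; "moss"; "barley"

Checking candidate rules against both groups, what survives is: contains 'a'.
"olive": Negative (no 'a').
"peach": Positive (has 'a').
"abbey": Positive (has 'a').
"moss": Negative (no 'a').
"barley": Positive (has 'a').

Negative, Positive, Positive, Negative, Positive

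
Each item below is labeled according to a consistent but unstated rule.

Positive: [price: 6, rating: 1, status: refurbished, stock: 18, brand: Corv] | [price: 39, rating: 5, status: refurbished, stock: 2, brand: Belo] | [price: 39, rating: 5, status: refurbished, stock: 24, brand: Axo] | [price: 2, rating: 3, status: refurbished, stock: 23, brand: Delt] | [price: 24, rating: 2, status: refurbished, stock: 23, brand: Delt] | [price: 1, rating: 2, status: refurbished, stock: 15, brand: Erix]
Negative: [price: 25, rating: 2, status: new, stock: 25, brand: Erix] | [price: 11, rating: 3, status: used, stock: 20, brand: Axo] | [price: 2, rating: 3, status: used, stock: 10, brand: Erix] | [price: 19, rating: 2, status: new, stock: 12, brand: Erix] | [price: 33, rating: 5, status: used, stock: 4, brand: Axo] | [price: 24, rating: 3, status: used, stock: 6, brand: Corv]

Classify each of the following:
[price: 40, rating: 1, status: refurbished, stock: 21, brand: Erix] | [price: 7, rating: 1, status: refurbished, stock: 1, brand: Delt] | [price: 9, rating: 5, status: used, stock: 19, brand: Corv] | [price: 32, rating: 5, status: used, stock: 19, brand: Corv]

Checking candidate rules against both groups, what survives is: status is refurbished.

Positive, Positive, Negative, Negative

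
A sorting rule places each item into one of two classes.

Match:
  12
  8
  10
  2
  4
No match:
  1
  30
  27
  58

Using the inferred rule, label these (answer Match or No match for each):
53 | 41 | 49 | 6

All 'Match' examples share one property — even AND at most 12 — and every 'No match' example lacks it.
53 → 53 is odd, 53 > 12 → No match. 41 → 41 is odd, 41 > 12 → No match. 49 → 49 is odd, 49 > 12 → No match. 6 → 6 is even, 6 ≤ 12 → Match.

No match, No match, No match, Match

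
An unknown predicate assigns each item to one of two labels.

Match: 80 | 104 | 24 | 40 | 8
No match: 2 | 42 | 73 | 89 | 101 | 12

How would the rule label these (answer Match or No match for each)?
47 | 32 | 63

No match, Match, No match

'Match' ⟺ multiple of 8.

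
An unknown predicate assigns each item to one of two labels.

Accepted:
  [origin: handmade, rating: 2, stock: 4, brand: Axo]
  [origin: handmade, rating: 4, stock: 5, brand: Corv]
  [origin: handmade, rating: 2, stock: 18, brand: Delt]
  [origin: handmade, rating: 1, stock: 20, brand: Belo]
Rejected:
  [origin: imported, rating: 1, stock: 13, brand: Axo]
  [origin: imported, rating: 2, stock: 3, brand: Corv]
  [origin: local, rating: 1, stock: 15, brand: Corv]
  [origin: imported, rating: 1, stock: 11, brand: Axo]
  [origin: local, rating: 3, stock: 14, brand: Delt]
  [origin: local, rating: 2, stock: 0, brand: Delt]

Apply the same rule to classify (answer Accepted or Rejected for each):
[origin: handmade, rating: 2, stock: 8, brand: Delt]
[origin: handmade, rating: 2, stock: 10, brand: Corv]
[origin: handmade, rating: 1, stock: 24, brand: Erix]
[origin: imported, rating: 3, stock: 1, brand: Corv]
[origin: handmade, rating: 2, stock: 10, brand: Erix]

The distinguishing property — origin is handmade — holds for all the 'Accepted' cases and none of the 'Rejected' cases.
[origin: handmade, rating: 2, stock: 8, brand: Delt] — origin is handmade, hence Accepted. [origin: handmade, rating: 2, stock: 10, brand: Corv] — origin is handmade, hence Accepted. [origin: handmade, rating: 1, stock: 24, brand: Erix] — origin is handmade, hence Accepted. [origin: imported, rating: 3, stock: 1, brand: Corv] — origin is imported, hence Rejected. [origin: handmade, rating: 2, stock: 10, brand: Erix] — origin is handmade, hence Accepted.

Accepted, Accepted, Accepted, Rejected, Accepted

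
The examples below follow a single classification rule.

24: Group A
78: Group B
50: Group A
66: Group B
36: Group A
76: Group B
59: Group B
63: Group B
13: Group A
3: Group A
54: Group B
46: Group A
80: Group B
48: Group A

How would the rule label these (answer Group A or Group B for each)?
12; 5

Group A, Group A

One predicate separates the groups cleanly: at most 50.
12 → 12 ≤ 50 → Group A.
5 → 5 ≤ 50 → Group A.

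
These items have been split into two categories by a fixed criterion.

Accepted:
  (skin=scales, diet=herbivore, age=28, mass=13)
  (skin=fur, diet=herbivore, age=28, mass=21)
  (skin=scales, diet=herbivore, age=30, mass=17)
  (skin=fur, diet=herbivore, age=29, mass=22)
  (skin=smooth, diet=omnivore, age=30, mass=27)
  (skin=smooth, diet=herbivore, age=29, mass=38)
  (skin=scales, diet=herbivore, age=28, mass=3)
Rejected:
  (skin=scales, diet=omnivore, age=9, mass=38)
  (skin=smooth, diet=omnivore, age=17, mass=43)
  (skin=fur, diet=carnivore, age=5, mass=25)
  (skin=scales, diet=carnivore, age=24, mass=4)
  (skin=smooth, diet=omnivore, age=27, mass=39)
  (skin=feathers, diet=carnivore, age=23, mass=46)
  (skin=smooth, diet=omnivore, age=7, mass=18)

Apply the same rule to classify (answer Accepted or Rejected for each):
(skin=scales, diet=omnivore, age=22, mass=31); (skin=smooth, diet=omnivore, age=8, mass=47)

The pattern is that an item is 'Accepted' exactly when: age ≥ 28.
(skin=scales, diet=omnivore, age=22, mass=31): age = 22, fails the rule → Rejected. (skin=smooth, diet=omnivore, age=8, mass=47): age = 8, fails the rule → Rejected.

Rejected, Rejected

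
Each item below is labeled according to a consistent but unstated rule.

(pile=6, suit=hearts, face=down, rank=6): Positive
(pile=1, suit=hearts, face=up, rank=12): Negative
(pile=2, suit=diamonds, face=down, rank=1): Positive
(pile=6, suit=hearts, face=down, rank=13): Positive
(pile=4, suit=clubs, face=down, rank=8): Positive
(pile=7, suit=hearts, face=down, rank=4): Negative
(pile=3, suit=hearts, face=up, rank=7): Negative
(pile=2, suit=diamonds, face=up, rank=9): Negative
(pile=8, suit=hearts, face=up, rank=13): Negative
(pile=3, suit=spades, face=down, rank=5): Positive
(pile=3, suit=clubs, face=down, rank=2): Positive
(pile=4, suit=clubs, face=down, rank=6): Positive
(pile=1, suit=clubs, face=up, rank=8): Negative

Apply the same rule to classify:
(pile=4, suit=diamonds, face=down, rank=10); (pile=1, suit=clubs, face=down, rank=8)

Positive, Positive

The pattern is that an item is 'Positive' exactly when: face is down AND pile ≤ 6.
(pile=4, suit=diamonds, face=down, rank=10) — face is down, pile = 4, hence Positive. (pile=1, suit=clubs, face=down, rank=8) — face is down, pile = 1, hence Positive.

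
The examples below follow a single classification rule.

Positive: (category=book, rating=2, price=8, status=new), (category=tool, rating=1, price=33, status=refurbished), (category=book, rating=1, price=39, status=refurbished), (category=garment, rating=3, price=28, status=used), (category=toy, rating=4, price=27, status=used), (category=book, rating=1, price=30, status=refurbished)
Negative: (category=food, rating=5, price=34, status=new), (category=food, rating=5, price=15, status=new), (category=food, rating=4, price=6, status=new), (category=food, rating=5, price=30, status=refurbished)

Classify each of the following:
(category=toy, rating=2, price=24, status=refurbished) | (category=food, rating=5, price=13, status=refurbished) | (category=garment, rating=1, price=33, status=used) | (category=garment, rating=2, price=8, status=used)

The simplest hypothesis consistent with all the labels is: category is not food.
(category=toy, rating=2, price=24, status=refurbished): category is toy — passes, so Positive. (category=food, rating=5, price=13, status=refurbished): category is food — fails this test, so Negative. (category=garment, rating=1, price=33, status=used): category is garment — passes, so Positive. (category=garment, rating=2, price=8, status=used): category is garment — passes, so Positive.

Positive, Negative, Positive, Positive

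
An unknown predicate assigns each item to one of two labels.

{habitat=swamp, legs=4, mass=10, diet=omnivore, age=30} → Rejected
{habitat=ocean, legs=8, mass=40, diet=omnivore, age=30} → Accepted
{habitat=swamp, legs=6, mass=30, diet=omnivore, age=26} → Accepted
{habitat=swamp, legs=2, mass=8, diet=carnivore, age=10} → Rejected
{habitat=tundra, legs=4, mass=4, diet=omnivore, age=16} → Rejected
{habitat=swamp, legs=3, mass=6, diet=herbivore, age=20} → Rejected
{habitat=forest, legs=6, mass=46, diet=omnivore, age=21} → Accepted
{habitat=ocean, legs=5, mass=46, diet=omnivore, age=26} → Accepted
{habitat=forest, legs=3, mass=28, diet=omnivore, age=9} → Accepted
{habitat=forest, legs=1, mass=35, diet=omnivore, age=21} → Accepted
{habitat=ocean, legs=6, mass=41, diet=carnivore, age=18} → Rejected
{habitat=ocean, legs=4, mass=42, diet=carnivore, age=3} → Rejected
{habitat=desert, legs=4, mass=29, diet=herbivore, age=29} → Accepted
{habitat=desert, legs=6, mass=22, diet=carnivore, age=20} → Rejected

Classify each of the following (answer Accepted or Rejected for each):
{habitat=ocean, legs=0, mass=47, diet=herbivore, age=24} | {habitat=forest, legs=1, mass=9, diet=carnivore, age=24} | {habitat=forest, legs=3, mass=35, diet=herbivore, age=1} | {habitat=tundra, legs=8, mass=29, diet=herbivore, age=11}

The distinguishing property — diet is not carnivore AND mass ≥ 22 — holds for all the 'Accepted' cases and none of the 'Rejected' cases.

Accepted, Rejected, Accepted, Accepted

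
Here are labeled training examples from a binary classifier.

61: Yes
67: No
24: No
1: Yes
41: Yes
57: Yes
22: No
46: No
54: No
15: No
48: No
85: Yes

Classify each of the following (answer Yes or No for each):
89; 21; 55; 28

Yes, Yes, No, No

A rule that fits every label: ≡ 1 (mod 4) — true of each 'Yes' example, false of each 'No' one.
Yes: 89, since 89 mod 4 = 1.
Yes: 21, since 21 mod 4 = 1.
No: 55, since 55 mod 4 = 3.
No: 28, since 28 mod 4 = 0.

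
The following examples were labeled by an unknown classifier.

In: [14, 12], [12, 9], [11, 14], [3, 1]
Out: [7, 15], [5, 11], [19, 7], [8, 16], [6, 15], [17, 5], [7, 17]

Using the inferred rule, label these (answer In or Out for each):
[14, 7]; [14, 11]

Out, In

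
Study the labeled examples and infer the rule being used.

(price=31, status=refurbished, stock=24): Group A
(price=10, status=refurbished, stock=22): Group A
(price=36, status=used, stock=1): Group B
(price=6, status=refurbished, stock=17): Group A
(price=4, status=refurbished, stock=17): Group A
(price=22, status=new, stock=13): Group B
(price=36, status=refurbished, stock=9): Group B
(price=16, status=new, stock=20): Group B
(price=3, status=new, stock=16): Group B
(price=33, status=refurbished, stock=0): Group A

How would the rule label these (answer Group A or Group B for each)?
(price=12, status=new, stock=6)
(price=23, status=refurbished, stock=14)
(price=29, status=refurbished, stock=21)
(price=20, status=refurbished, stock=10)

Group B, Group A, Group A, Group A

A rule that fits every label: status is refurbished AND price ≤ 33 — true of each 'Group A' example, false of each 'Group B' one.
Group B: (price=12, status=new, stock=6), since status is new, price = 12. Group A: (price=23, status=refurbished, stock=14), since status is refurbished, price = 23. Group A: (price=29, status=refurbished, stock=21), since status is refurbished, price = 29. Group A: (price=20, status=refurbished, stock=10), since status is refurbished, price = 20.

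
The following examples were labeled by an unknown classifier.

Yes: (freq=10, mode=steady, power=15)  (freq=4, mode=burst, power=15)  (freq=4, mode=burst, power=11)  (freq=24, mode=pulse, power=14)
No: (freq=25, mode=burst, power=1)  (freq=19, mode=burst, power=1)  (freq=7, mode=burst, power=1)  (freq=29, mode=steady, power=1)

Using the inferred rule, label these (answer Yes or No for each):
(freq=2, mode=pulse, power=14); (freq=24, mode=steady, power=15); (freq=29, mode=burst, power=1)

The common property of the 'Yes' items is: power ≥ 11. No 'No' item has it.
(freq=2, mode=pulse, power=14): power = 14 — passes, so Yes. (freq=24, mode=steady, power=15): power = 15 — passes, so Yes. (freq=29, mode=burst, power=1): power = 1 — doesn't qualify, so No.

Yes, Yes, No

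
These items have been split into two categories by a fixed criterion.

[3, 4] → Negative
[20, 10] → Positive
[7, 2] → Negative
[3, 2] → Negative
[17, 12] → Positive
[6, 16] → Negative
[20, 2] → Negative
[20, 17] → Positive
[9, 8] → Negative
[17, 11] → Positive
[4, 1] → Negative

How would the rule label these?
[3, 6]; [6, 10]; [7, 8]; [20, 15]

Negative, Negative, Negative, Positive

A rule that fits every label: sum ≥ 28 — true of each 'Positive' example, false of each 'Negative' one.
[3, 6] — 3+6 = 9, hence Negative.
[6, 10] — 6+10 = 16, hence Negative.
[7, 8] — 7+8 = 15, hence Negative.
[20, 15] — 20+15 = 35, hence Positive.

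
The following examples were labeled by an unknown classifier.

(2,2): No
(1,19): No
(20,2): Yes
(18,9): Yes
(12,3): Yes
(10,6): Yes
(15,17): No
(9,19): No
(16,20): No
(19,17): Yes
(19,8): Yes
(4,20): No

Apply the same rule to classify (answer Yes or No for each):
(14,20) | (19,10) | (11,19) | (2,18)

No, Yes, No, No

Comparing the two groups points to one rule — first > second.
(14,20) — 14 < 20, hence No. (19,10) — 19 > 10, hence Yes. (11,19) — 11 < 19, hence No. (2,18) — 2 < 18, hence No.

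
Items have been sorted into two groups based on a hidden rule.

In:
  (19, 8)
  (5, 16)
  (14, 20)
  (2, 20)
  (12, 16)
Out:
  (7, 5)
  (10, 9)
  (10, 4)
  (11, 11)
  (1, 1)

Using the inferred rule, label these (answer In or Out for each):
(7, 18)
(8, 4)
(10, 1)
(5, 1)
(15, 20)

In, Out, Out, Out, In

Every 'In' example satisfies: max ≥ 12. None of the 'Out' examples do.
(7, 18): max 18 — matches, so In. (8, 4): max 8 — does not fit, so Out. (10, 1): max 10 — does not fit, so Out. (5, 1): max 5 — does not fit, so Out. (15, 20): max 20 — matches, so In.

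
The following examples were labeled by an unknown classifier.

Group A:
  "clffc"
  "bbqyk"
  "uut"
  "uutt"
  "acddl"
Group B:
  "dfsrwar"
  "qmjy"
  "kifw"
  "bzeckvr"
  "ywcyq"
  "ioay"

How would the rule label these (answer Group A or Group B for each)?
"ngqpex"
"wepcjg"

The common property of the 'Group A' items is: has a double letter. No 'Group B' item has it.
"ngqpex": no doubled letter, lacks this property → Group B.
"wepcjg": no doubled letter, lacks this property → Group B.

Group B, Group B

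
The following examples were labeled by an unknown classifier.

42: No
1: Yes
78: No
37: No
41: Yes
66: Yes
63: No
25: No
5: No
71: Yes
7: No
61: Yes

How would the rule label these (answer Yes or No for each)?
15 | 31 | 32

The pattern is that an item is 'Yes' exactly when: ≡ 1 (mod 5).
15: No (15 mod 5 = 0). 31: Yes (31 mod 5 = 1). 32: No (32 mod 5 = 2).

No, Yes, No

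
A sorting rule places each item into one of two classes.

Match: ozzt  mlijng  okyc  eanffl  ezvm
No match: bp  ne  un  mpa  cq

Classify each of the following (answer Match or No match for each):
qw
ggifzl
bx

Every 'Match' example satisfies: length ≥ 4. None of the 'No match' examples do.
qw: length 2, does not satisfy this → No match. ggifzl: length 6, passes → Match. bx: length 2, does not satisfy this → No match.

No match, Match, No match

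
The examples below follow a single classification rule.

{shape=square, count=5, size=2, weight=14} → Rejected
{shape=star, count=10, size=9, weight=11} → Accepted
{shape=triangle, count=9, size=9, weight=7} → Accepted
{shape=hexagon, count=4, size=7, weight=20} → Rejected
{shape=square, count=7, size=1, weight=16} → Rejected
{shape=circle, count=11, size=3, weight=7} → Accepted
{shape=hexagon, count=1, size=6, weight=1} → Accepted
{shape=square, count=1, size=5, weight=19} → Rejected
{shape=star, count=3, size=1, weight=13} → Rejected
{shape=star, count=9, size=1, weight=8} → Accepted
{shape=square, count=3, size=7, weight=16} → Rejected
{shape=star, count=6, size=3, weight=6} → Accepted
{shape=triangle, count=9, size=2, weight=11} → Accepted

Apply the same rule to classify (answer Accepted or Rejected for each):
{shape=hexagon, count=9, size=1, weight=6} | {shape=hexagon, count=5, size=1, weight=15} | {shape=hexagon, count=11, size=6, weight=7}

The distinguishing property — weight ≤ 11 — holds for all the 'Accepted' cases and none of the 'Rejected' cases.

Accepted, Rejected, Accepted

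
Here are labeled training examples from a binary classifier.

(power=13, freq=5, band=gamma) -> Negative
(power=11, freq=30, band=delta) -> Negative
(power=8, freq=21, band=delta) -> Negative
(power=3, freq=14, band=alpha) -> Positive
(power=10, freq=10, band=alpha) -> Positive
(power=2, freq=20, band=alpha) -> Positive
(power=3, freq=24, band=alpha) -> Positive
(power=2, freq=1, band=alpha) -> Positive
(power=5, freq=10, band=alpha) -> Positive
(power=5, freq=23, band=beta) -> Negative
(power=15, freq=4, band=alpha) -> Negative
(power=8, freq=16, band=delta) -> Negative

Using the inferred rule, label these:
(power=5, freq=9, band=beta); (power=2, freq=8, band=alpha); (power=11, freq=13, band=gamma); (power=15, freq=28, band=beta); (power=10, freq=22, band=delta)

The distinguishing property — band is alpha AND power ≤ 10 — holds for all the 'Positive' cases and none of the 'Negative' cases.
(power=5, freq=9, band=beta): band is beta, power = 5, fails this test → Negative.
(power=2, freq=8, band=alpha): band is alpha, power = 2, fits → Positive.
(power=11, freq=13, band=gamma): band is gamma, power = 11, fails this test → Negative.
(power=15, freq=28, band=beta): band is beta, power = 15, fails this test → Negative.
(power=10, freq=22, band=delta): band is delta, power = 10, fails this test → Negative.

Negative, Positive, Negative, Negative, Negative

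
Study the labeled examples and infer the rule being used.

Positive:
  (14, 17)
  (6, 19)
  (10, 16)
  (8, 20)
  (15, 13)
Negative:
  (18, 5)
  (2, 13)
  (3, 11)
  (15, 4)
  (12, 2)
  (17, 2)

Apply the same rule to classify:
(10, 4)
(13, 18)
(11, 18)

Negative, Positive, Positive

'Positive' ⟺ sum ≥ 25.
(10, 4): 10+4 = 14 — lacks this property, so Negative. (13, 18): 13+18 = 31 — meets the rule, so Positive. (11, 18): 11+18 = 29 — meets the rule, so Positive.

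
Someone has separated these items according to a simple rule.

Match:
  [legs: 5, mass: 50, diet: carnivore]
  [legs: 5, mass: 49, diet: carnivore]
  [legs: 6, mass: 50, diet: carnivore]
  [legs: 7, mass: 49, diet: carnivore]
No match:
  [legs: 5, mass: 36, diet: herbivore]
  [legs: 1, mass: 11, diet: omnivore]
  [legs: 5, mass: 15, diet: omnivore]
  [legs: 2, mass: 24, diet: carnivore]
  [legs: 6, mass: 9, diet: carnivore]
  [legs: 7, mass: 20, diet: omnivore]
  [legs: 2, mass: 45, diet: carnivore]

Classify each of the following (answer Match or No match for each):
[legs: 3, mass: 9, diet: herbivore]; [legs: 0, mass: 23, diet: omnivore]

Rule: mass ≥ 49. This holds for each 'Match' example and fails for each 'No match' one.
No match: [legs: 3, mass: 9, diet: herbivore], since mass = 9. No match: [legs: 0, mass: 23, diet: omnivore], since mass = 23.

No match, No match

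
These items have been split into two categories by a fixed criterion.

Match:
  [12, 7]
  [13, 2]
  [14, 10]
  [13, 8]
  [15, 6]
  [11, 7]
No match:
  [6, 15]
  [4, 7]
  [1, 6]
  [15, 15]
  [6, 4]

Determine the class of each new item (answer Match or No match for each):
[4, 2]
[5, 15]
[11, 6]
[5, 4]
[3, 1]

No match, No match, Match, No match, No match

The common property of the 'Match' items is: first > second AND sum ≥ 11. No 'No match' item has it.
[4, 2]: 4 > 2, 4+2 = 6 — does not pass, so No match.
[5, 15]: 5 < 15, 5+15 = 20 — does not pass, so No match.
[11, 6]: 11 > 6, 11+6 = 17 — fits, so Match.
[5, 4]: 5 > 4, 5+4 = 9 — does not pass, so No match.
[3, 1]: 3 > 1, 3+1 = 4 — does not pass, so No match.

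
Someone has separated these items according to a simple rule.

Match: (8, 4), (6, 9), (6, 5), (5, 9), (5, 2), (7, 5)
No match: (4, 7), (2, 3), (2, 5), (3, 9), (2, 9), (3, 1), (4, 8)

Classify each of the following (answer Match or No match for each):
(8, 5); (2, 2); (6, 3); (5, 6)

The simplest hypothesis consistent with all the labels is: first ≥ 5.
(8, 5): first 8 — has this property, so Match. (2, 2): first 2 — lacks this property, so No match. (6, 3): first 6 — has this property, so Match. (5, 6): first 5 — has this property, so Match.

Match, No match, Match, Match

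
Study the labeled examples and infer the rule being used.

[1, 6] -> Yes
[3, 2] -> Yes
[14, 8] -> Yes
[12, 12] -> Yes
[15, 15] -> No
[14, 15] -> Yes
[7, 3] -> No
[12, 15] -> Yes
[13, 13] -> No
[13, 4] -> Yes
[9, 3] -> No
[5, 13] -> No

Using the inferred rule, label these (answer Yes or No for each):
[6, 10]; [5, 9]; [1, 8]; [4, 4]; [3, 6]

Rule: product is even. This holds for each 'Yes' example and fails for each 'No' one.
[6, 10]: 6·10 = 60, has this property → Yes.
[5, 9]: 5·9 = 45, does not fit → No.
[1, 8]: 1·8 = 8, has this property → Yes.
[4, 4]: 4·4 = 16, has this property → Yes.
[3, 6]: 3·6 = 18, has this property → Yes.

Yes, No, Yes, Yes, Yes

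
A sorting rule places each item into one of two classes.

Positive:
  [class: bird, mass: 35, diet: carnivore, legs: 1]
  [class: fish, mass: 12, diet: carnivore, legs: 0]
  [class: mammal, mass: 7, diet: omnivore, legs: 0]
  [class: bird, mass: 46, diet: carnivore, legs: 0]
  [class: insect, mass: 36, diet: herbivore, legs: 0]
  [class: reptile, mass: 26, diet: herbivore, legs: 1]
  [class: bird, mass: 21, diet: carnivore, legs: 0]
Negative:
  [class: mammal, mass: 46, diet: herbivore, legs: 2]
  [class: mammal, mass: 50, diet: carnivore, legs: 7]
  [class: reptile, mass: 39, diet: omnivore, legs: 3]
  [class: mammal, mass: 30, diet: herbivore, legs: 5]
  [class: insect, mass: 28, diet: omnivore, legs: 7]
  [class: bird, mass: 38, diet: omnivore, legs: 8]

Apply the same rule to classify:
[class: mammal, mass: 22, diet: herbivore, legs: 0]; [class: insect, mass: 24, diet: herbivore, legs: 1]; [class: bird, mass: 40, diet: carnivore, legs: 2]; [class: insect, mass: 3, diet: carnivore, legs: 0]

Positive, Positive, Negative, Positive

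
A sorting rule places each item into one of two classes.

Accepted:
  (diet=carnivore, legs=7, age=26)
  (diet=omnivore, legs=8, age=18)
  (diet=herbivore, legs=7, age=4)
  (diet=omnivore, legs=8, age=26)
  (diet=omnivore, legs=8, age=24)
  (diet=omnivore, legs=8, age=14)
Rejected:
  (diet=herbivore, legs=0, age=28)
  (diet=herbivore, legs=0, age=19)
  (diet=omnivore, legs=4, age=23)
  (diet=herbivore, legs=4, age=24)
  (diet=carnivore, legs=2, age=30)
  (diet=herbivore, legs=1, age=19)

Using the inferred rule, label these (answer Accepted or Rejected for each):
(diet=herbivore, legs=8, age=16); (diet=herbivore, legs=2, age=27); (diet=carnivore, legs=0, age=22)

One predicate separates the groups cleanly: legs ≥ 7.

Accepted, Rejected, Rejected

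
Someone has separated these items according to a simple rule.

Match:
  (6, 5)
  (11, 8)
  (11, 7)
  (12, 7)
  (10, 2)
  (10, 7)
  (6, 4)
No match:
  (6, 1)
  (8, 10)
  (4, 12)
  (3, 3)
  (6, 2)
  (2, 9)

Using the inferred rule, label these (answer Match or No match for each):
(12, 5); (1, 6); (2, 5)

One predicate separates the groups cleanly: first > second AND sum ≥ 10.
(12, 5): 12 > 5, 12+5 = 17 — passes, so Match.
(1, 6): 1 < 6, 1+6 = 7 — does not pass, so No match.
(2, 5): 2 < 5, 2+5 = 7 — does not pass, so No match.

Match, No match, No match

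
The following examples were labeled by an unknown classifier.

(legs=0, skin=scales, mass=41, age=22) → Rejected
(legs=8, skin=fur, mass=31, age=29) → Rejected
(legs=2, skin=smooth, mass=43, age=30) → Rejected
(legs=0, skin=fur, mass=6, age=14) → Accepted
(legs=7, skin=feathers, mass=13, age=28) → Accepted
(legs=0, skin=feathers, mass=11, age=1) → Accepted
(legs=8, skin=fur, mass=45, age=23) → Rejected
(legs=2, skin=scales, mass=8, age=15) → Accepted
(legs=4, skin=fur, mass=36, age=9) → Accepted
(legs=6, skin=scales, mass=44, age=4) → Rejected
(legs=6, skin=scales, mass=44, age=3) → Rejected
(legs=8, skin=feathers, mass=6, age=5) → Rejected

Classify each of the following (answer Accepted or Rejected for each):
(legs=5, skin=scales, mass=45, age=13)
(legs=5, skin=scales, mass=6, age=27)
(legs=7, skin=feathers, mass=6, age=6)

The pattern is that an item is 'Accepted' exactly when: legs ≤ 7 AND mass ≤ 36.
(legs=5, skin=scales, mass=45, age=13): Rejected (legs = 5, mass = 45).
(legs=5, skin=scales, mass=6, age=27): Accepted (legs = 5, mass = 6).
(legs=7, skin=feathers, mass=6, age=6): Accepted (legs = 7, mass = 6).

Rejected, Accepted, Accepted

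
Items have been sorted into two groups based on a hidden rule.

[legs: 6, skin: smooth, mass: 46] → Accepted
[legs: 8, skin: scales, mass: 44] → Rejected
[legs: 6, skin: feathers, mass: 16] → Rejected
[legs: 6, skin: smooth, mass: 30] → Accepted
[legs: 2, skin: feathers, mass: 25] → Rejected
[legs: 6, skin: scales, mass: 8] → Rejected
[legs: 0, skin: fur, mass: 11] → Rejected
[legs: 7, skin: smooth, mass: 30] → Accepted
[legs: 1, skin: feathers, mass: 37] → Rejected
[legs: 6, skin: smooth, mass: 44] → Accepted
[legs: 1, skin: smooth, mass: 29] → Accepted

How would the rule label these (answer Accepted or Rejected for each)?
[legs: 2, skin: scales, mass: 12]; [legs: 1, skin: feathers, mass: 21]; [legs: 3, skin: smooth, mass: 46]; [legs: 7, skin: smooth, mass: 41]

Rejected, Rejected, Accepted, Accepted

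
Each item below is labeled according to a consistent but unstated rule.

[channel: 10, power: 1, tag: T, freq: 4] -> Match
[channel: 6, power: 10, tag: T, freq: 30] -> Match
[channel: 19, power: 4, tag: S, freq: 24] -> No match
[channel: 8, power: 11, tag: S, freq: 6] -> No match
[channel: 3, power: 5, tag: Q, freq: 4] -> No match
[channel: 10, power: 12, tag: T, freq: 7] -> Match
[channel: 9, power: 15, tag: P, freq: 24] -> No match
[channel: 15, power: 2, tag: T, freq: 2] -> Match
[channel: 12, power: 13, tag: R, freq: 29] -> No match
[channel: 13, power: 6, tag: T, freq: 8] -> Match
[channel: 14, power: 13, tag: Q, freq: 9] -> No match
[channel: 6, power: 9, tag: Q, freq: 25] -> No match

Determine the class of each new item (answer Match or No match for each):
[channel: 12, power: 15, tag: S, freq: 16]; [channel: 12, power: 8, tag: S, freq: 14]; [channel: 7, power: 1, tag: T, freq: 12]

No match, No match, Match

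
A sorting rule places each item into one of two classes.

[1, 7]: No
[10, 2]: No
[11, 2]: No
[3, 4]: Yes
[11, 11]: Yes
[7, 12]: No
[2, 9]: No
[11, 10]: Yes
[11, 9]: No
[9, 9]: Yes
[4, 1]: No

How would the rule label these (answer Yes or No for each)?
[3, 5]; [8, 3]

The classifier is using: |first − second| ≤ 1.
[3, 5]: No (|3−5| = 2). [8, 3]: No (|8−3| = 5).

No, No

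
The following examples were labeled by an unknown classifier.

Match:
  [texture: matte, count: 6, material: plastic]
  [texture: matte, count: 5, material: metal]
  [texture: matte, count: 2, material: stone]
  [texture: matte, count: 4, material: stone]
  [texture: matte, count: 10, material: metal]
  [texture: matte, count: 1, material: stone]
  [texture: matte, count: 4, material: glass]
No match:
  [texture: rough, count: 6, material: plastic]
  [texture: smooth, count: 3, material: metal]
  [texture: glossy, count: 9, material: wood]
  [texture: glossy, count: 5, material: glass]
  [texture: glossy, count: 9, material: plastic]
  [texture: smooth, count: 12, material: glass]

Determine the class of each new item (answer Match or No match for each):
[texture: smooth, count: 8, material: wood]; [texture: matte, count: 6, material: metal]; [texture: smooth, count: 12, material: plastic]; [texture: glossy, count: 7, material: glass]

Looking at the examples, the only property every 'Match' case has and every 'No match' case lacks is: texture is matte.
[texture: smooth, count: 8, material: wood] → texture is smooth → No match.
[texture: matte, count: 6, material: metal] → texture is matte → Match.
[texture: smooth, count: 12, material: plastic] → texture is smooth → No match.
[texture: glossy, count: 7, material: glass] → texture is glossy → No match.

No match, Match, No match, No match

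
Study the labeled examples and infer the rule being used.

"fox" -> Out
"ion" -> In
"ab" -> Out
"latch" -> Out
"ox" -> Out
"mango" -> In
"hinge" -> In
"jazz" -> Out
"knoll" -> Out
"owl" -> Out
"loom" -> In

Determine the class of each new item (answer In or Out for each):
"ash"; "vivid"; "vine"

Out, In, In

Every 'In' example satisfies: has ≥ 2 vowels. None of the 'Out' examples do.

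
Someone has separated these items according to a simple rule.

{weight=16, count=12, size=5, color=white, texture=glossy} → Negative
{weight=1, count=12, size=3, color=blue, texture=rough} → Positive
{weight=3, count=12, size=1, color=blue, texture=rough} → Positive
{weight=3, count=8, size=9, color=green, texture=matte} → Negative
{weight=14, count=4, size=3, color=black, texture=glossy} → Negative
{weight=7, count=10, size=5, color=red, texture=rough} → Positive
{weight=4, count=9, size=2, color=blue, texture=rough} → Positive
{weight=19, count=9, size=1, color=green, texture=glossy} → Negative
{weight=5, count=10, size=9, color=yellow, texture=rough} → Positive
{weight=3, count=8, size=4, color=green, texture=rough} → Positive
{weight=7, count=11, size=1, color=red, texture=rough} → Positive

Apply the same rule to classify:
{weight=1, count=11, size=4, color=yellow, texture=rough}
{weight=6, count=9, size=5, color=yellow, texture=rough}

Positive, Positive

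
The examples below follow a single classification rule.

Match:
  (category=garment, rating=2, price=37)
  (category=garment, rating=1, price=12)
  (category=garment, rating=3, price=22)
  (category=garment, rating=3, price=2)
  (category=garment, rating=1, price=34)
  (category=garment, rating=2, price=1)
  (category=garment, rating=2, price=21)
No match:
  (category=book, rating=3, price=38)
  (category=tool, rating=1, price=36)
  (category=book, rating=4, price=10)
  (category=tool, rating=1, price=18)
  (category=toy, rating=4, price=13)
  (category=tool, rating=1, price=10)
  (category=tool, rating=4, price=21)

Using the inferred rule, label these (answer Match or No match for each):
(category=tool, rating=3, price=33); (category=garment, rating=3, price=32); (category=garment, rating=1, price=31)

No match, Match, Match

The pattern is that an item is 'Match' exactly when: category is garment.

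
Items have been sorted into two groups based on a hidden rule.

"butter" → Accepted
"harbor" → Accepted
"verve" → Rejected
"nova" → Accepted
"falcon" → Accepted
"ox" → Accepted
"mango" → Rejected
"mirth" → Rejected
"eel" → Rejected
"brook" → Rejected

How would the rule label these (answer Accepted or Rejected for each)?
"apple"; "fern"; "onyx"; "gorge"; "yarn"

Rejected, Accepted, Accepted, Rejected, Accepted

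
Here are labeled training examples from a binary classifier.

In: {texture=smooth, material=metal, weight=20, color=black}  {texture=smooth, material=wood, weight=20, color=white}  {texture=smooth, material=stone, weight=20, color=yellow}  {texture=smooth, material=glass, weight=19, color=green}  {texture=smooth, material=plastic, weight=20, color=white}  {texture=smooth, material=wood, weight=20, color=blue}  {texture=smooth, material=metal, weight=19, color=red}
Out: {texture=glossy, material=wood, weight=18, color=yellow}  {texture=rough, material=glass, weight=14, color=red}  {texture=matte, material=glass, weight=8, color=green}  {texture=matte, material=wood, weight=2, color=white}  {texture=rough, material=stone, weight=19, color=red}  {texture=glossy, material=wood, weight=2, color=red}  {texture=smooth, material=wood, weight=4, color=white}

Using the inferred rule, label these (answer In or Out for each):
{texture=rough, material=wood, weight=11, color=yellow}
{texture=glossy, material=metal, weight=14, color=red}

A rule that fits every label: texture is smooth AND weight ≥ 8 — true of each 'In' example, false of each 'Out' one.

Out, Out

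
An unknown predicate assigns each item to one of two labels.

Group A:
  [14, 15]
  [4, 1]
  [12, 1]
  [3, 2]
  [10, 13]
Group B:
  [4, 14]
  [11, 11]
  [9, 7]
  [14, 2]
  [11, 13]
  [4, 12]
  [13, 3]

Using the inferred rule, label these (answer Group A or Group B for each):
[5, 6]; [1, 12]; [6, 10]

Group A, Group A, Group B

'Group A' ⟺ sum is odd.
[5, 6]: 5+6 = 11, fits → Group A. [1, 12]: 1+12 = 13, fits → Group A. [6, 10]: 6+10 = 16, doesn't match → Group B.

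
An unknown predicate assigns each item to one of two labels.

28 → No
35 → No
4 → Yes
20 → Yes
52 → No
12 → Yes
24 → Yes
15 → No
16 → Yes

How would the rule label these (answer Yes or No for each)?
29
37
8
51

A rule that fits every label: even AND at most 24 — true of each 'Yes' example, false of each 'No' one.
29 → 29 is odd, 29 > 24 → No.
37 → 37 is odd, 37 > 24 → No.
8 → 8 is even, 8 ≤ 24 → Yes.
51 → 51 is odd, 51 > 24 → No.

No, No, Yes, No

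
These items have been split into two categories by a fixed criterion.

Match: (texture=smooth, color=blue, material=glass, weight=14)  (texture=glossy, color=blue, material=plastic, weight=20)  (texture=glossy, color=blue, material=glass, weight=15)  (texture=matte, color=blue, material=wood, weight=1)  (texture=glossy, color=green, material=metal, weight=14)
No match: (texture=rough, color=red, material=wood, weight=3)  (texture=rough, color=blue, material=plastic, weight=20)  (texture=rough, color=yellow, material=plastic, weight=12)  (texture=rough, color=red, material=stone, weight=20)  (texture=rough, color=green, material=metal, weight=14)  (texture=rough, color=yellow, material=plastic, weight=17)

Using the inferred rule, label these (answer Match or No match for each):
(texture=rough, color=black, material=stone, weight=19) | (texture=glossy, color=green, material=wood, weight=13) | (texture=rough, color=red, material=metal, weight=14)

No match, Match, No match

A rule that fits every label: texture is not rough — true of each 'Match' example, false of each 'No match' one.
(texture=rough, color=black, material=stone, weight=19): texture is rough — fails this test, so No match. (texture=glossy, color=green, material=wood, weight=13): texture is glossy — meets the rule, so Match. (texture=rough, color=red, material=metal, weight=14): texture is rough — fails this test, so No match.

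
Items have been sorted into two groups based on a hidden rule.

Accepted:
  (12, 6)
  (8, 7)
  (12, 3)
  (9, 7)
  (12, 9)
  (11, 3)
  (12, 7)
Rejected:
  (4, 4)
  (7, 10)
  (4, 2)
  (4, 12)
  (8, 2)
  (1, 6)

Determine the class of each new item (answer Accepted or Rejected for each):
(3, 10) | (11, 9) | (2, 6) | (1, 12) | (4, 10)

The common property of the 'Accepted' items is: first > second AND sum ≥ 14. No 'Rejected' item has it.
(3, 10) — 3 < 10, 3+10 = 13, hence Rejected. (11, 9) — 11 > 9, 11+9 = 20, hence Accepted. (2, 6) — 2 < 6, 2+6 = 8, hence Rejected. (1, 12) — 1 < 12, 1+12 = 13, hence Rejected. (4, 10) — 4 < 10, 4+10 = 14, hence Rejected.

Rejected, Accepted, Rejected, Rejected, Rejected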